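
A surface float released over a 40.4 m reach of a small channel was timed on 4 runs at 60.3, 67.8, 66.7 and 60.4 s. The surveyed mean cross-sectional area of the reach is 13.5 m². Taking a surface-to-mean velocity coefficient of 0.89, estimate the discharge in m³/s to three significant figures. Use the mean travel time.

7.61 m³/s

t̄ = (60.3 + 67.8 + 66.7 + 60.4) / 4 = 63.8 s
v_surface = L / t̄ = 40.4 / 63.8 = 0.6332 m/s
v_mean = 0.89 × 0.6332 = 0.5636 m/s
Q = A × v_mean = 13.5 × 0.5636 = 7.608 m³/s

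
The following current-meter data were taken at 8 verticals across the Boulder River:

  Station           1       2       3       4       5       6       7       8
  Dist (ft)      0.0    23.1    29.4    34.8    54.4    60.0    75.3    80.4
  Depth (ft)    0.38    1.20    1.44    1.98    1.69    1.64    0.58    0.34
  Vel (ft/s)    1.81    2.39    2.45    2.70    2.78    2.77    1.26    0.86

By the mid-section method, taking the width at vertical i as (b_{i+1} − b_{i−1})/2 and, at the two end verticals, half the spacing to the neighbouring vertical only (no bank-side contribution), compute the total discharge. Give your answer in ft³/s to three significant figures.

w_1 = (23.1 − 0.0)/2 = 11.55 ft; q_1 = 1.81 × 0.38 × 11.55 = 7.944 ft³/s
w_2 = (29.4 − 0.0)/2 = 14.7 ft; q_2 = 2.39 × 1.20 × 14.7 = 42.16 ft³/s
w_3 = (34.8 − 23.1)/2 = 5.85 ft; q_3 = 2.45 × 1.44 × 5.85 = 20.64 ft³/s
w_4 = (54.4 − 29.4)/2 = 12.5 ft; q_4 = 2.70 × 1.98 × 12.5 = 66.83 ft³/s
w_5 = (60.0 − 34.8)/2 = 12.6 ft; q_5 = 2.78 × 1.69 × 12.6 = 59.20 ft³/s
w_6 = (75.3 − 54.4)/2 = 10.45 ft; q_6 = 2.77 × 1.64 × 10.45 = 47.47 ft³/s
w_7 = (80.4 − 60.0)/2 = 10.2 ft; q_7 = 1.26 × 0.58 × 10.2 = 7.454 ft³/s
w_8 = (80.4 − 75.3)/2 = 2.55 ft; q_8 = 0.86 × 0.34 × 2.55 = 0.7456 ft³/s
Q = Σ qᵢ = 252.4 ft³/s

252 ft³/s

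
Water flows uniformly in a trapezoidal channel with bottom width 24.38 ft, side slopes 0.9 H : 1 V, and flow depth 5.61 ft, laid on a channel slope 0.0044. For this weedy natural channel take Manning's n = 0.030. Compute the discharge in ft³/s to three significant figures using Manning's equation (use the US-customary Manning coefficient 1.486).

1410 ft³/s

A = (b + z·y)·y = (24.38 + 0.9×5.61)×5.61 = 165.1 ft²
P = b + 2y√(1+z²) = 24.38 + 2×5.61×√(1+0.9²) = 39.47 ft
R = A/P = 165.1/39.47 = 4.182 ft
Q = (1.486/n)·A·R^(2/3)·S^(1/2) = (1.486/0.030) × 165.1 × 4.182^(2/3) × 0.0044^(1/2) = 1408 ft³/s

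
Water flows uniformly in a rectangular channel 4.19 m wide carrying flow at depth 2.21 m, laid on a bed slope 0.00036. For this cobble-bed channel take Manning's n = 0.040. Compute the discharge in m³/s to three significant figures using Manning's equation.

A = b·y = 4.19 × 2.21 = 9.260 m²
P = b + 2y = 4.19 + 2×2.21 = 8.610 m
R = A/P = 9.260/8.610 = 1.075 m
Q = (1/n)·A·R^(2/3)·S^(1/2) = (1/0.040) × 9.260 × 1.075^(2/3) × 0.00036^(1/2) = 4.611 m³/s

4.61 m³/s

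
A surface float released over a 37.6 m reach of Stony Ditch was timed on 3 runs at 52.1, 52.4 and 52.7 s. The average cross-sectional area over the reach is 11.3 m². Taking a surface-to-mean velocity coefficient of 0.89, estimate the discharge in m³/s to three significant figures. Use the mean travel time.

t̄ = (52.1 + 52.4 + 52.7) / 3 = 52.4 s
v_surface = L / t̄ = 37.6 / 52.4 = 0.7176 m/s
v_mean = 0.89 × 0.7176 = 0.6386 m/s
Q = A × v_mean = 11.3 × 0.6386 = 7.216 m³/s

7.22 m³/s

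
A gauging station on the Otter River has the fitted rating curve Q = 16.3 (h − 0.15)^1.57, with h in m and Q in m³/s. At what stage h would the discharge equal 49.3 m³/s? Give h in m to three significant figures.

h − h₀ = (Q/C)^(1/b) = (49.3/16.3)^(1/1.57) = 2.024 m
h = 0.15 + 2.024 = 2.174 m

2.17 m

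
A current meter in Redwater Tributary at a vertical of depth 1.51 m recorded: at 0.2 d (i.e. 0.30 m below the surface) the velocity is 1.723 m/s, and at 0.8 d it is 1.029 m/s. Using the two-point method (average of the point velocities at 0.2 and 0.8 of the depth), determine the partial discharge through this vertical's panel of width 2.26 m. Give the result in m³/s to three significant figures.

v̄ = (1.723 + 1.029) / 2 = 1.376 m/s
q = v̄ × d × w = 1.376 × 1.51 × 2.26 = 4.696 m³/s

4.70 m³/s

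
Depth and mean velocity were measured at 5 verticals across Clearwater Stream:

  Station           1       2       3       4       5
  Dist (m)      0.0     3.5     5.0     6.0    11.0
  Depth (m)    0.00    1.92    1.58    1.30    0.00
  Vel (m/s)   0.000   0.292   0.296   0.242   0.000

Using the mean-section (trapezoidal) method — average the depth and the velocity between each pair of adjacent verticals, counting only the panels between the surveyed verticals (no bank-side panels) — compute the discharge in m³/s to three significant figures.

Panel 1-2: Δb = 3.5 m, d̄ = (0.00+1.92)/2 = 0.96, v̄ = (0.000+0.292)/2 = 0.146 → q = 3.5×0.96×0.146 = 0.4906 m³/s
Panel 2-3: Δb = 1.5 m, d̄ = (1.92+1.58)/2 = 1.75, v̄ = (0.292+0.296)/2 = 0.294 → q = 1.5×1.75×0.294 = 0.7718 m³/s
Panel 3-4: Δb = 1 m, d̄ = (1.58+1.30)/2 = 1.44, v̄ = (0.296+0.242)/2 = 0.269 → q = 1×1.44×0.269 = 0.3874 m³/s
Panel 4-5: Δb = 5 m, d̄ = (1.30+0.00)/2 = 0.65, v̄ = (0.242+0.000)/2 = 0.121 → q = 5×0.65×0.121 = 0.3933 m³/s
Q = Σ q = 2.043 m³/s

2.04 m³/s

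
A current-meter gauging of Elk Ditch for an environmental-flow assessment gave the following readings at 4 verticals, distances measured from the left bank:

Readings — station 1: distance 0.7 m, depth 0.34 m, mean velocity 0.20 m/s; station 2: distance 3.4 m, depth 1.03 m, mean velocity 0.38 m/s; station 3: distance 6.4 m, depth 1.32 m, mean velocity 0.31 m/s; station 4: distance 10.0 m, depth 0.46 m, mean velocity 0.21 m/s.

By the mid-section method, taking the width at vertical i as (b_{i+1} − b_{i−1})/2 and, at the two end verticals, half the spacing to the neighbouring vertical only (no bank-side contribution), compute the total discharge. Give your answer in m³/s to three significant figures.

2.73 m³/s

w_1 = (3.4 − 0.7)/2 = 1.35 m; q_1 = 0.20 × 0.34 × 1.35 = 0.09180 m³/s
w_2 = (6.4 − 0.7)/2 = 2.85 m; q_2 = 0.38 × 1.03 × 2.85 = 1.115 m³/s
w_3 = (10.0 − 3.4)/2 = 3.3 m; q_3 = 0.31 × 1.32 × 3.3 = 1.350 m³/s
w_4 = (10.0 − 6.4)/2 = 1.8 m; q_4 = 0.21 × 0.46 × 1.8 = 0.1739 m³/s
Q = Σ qᵢ = 2.732 m³/s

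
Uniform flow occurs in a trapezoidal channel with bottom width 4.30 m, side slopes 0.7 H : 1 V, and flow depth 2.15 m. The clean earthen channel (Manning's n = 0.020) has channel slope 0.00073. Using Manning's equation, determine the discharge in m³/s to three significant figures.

A = (b + z·y)·y = (4.30 + 0.7×2.15)×2.15 = 12.48 m²
P = b + 2y√(1+z²) = 4.30 + 2×2.15×√(1+0.7²) = 9.549 m
R = A/P = 12.48/9.549 = 1.307 m
Q = (1/n)·A·R^(2/3)·S^(1/2) = (1/0.020) × 12.48 × 1.307^(2/3) × 0.00073^(1/2) = 20.16 m³/s

20.2 m³/s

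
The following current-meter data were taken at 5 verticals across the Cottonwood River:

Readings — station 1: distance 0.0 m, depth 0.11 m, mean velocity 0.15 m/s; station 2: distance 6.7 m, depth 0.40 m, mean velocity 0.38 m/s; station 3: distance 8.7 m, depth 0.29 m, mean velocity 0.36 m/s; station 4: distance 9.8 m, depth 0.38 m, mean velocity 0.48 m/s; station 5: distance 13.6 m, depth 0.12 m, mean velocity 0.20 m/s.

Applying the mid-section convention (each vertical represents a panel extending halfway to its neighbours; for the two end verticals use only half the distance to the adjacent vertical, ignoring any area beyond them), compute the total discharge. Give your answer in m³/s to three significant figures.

1.37 m³/s

w_1 = (6.7 − 0.0)/2 = 3.35 m; q_1 = 0.15 × 0.11 × 3.35 = 0.05528 m³/s
w_2 = (8.7 − 0.0)/2 = 4.35 m; q_2 = 0.38 × 0.40 × 4.35 = 0.6612 m³/s
w_3 = (9.8 − 6.7)/2 = 1.55 m; q_3 = 0.36 × 0.29 × 1.55 = 0.1618 m³/s
w_4 = (13.6 − 8.7)/2 = 2.45 m; q_4 = 0.48 × 0.38 × 2.45 = 0.4469 m³/s
w_5 = (13.6 − 9.8)/2 = 1.9 m; q_5 = 0.20 × 0.12 × 1.9 = 0.04560 m³/s
Q = Σ qᵢ = 1.371 m³/s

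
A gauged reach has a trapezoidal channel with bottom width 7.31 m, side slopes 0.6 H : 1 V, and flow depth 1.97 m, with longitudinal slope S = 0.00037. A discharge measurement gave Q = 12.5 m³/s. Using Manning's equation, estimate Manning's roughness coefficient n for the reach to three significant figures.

0.0323

A = (b + z·y)·y = (7.31 + 0.6×1.97)×1.97 = 16.73 m²
P = b + 2y√(1+z²) = 7.31 + 2×1.97×√(1+0.6²) = 11.90 m
R = A/P = 16.73/11.90 = 1.405 m
n = (1/Q)·A·R^(2/3)·S^(1/2) = (1/12.5) × 16.73 × 1.255 × 0.01924 = 0.03230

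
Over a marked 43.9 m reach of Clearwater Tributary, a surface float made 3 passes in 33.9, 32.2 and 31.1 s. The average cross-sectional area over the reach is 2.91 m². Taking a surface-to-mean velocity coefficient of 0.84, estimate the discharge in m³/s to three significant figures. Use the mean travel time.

t̄ = (33.9 + 32.2 + 31.1) / 3 = 32.4 s
v_surface = L / t̄ = 43.9 / 32.4 = 1.355 m/s
v_mean = 0.84 × 1.355 = 1.138 m/s
Q = A × v_mean = 2.91 × 1.138 = 3.312 m³/s

3.31 m³/s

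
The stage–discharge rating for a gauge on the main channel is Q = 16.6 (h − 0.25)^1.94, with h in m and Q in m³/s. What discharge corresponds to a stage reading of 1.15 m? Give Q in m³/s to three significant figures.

13.5 m³/s

Q = 16.6 × (1.15 − 0.25)^1.94 = 16.6 × 0.9^1.94 = 13.53 m³/s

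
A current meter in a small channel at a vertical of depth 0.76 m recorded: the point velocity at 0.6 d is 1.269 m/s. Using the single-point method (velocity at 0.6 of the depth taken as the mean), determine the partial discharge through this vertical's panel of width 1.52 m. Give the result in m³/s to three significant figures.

v̄ = v₀.₆ = 1.269 m/s
q = v̄ × d × w = 1.269 × 0.76 × 1.52 = 1.466 m³/s

1.47 m³/s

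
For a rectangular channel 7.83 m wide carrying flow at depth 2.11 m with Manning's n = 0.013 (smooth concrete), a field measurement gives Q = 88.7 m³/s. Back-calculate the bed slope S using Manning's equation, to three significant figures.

0.00320

A = b·y = 7.83 × 2.11 = 16.52 m²
P = b + 2y = 7.83 + 2×2.11 = 12.05 m
R = A/P = 16.52/12.05 = 1.371 m
S = (Q·n / (1·A·R^(2/3)))² = (88.7×0.013 / (1×16.52×1.234))² = 0.003198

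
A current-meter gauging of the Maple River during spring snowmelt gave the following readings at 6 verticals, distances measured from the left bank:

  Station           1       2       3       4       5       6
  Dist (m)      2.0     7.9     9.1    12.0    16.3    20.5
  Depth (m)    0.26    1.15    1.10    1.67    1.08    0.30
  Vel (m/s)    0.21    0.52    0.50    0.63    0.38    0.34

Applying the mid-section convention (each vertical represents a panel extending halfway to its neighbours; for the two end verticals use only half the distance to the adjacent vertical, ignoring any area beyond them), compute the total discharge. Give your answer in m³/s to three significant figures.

9.16 m³/s

w_1 = (7.9 − 2.0)/2 = 2.95 m; q_1 = 0.21 × 0.26 × 2.95 = 0.1611 m³/s
w_2 = (9.1 − 2.0)/2 = 3.55 m; q_2 = 0.52 × 1.15 × 3.55 = 2.123 m³/s
w_3 = (12.0 − 7.9)/2 = 2.05 m; q_3 = 0.50 × 1.10 × 2.05 = 1.128 m³/s
w_4 = (16.3 − 9.1)/2 = 3.6 m; q_4 = 0.63 × 1.67 × 3.6 = 3.788 m³/s
w_5 = (20.5 − 12.0)/2 = 4.25 m; q_5 = 0.38 × 1.08 × 4.25 = 1.744 m³/s
w_6 = (20.5 − 16.3)/2 = 2.1 m; q_6 = 0.34 × 0.30 × 2.1 = 0.2142 m³/s
Q = Σ qᵢ = 9.157 m³/s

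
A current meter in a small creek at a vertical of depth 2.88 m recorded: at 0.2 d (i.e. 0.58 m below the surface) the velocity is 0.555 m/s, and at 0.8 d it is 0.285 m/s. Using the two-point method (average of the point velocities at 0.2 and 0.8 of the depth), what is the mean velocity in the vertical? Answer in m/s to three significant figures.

v̄ = (0.555 + 0.285) / 2 = 0.4200 m/s

0.420 m/s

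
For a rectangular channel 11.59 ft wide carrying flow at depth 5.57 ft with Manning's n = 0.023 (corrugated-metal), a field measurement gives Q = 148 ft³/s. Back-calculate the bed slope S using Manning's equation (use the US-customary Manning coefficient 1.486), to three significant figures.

A = b·y = 11.59 × 5.57 = 64.56 ft²
P = b + 2y = 11.59 + 2×5.57 = 22.73 ft
R = A/P = 64.56/22.73 = 2.840 ft
S = (Q·n / (1.486·A·R^(2/3)))² = (148×0.023 / (1.486×64.56×2.006))² = 0.0003130

0.000313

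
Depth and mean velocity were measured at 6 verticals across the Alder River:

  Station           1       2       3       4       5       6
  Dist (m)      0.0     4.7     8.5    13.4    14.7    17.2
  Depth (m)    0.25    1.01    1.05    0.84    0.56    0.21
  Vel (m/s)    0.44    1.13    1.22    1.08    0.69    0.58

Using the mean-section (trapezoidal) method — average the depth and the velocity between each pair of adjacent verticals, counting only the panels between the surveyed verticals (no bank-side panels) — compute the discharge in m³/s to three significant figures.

Panel 1-2: Δb = 4.7 m, d̄ = (0.25+1.01)/2 = 0.63, v̄ = (0.44+1.13)/2 = 0.785 → q = 4.7×0.63×0.785 = 2.324 m³/s
Panel 2-3: Δb = 3.8 m, d̄ = (1.01+1.05)/2 = 1.03, v̄ = (1.13+1.22)/2 = 1.175 → q = 3.8×1.03×1.175 = 4.599 m³/s
Panel 3-4: Δb = 4.9 m, d̄ = (1.05+0.84)/2 = 0.945, v̄ = (1.22+1.08)/2 = 1.15 → q = 4.9×0.945×1.15 = 5.325 m³/s
Panel 4-5: Δb = 1.3 m, d̄ = (0.84+0.56)/2 = 0.7, v̄ = (1.08+0.69)/2 = 0.885 → q = 1.3×0.7×0.885 = 0.8054 m³/s
Panel 5-6: Δb = 2.5 m, d̄ = (0.56+0.21)/2 = 0.385, v̄ = (0.69+0.58)/2 = 0.635 → q = 2.5×0.385×0.635 = 0.6112 m³/s
Q = Σ q = 13.66 m³/s

13.7 m³/s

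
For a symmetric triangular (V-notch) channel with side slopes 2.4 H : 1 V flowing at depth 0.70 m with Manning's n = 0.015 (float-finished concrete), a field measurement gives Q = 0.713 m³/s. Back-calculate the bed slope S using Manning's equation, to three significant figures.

A = z·y² = 2.4×0.70² = 1.176 m²
P = 2y√(1+z²) = 2×0.70×√(1+2.4²) = 3.640 m
R = A/P = 1.176/3.640 = 0.3231 m
S = (Q·n / (1·A·R^(2/3)))² = (0.713×0.015 / (1×1.176×0.4708))² = 0.0003731

0.000373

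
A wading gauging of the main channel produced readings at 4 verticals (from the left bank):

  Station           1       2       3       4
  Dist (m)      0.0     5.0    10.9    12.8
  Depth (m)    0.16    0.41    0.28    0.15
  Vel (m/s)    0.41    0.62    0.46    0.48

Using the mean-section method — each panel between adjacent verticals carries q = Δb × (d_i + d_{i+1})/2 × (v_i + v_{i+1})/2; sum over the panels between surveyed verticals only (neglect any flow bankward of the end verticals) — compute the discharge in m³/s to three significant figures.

2.03 m³/s

Panel 1-2: Δb = 5 m, d̄ = (0.16+0.41)/2 = 0.285, v̄ = (0.41+0.62)/2 = 0.515 → q = 5×0.285×0.515 = 0.7339 m³/s
Panel 2-3: Δb = 5.9 m, d̄ = (0.41+0.28)/2 = 0.345, v̄ = (0.62+0.46)/2 = 0.54 → q = 5.9×0.345×0.54 = 1.099 m³/s
Panel 3-4: Δb = 1.9 m, d̄ = (0.28+0.15)/2 = 0.215, v̄ = (0.46+0.48)/2 = 0.47 → q = 1.9×0.215×0.47 = 0.1920 m³/s
Q = Σ q = 2.025 m³/s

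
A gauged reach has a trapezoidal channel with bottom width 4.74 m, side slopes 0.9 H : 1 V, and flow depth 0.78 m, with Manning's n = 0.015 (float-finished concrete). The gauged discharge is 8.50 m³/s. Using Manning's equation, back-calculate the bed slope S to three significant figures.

A = (b + z·y)·y = (4.74 + 0.9×0.78)×0.78 = 4.245 m²
P = b + 2y√(1+z²) = 4.74 + 2×0.78×√(1+0.9²) = 6.839 m
R = A/P = 4.245/6.839 = 0.6207 m
S = (Q·n / (1·A·R^(2/3)))² = (8.50×0.015 / (1×4.245×0.7276))² = 0.001704

0.00170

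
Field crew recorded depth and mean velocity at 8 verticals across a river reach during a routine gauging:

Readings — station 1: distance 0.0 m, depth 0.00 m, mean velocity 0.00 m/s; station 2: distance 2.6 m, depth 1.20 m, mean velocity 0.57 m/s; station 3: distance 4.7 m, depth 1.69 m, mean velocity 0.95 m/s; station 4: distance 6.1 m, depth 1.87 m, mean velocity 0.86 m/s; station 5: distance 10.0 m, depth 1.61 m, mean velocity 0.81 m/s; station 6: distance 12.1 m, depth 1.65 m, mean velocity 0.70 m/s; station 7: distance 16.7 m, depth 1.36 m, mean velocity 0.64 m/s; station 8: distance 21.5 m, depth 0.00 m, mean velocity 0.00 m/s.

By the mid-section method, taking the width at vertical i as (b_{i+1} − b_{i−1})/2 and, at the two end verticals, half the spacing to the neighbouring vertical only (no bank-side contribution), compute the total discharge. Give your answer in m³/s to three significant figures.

w_2 = (4.7 − 0.0)/2 = 2.35 m; q_2 = 0.57 × 1.20 × 2.35 = 1.607 m³/s
w_3 = (6.1 − 2.6)/2 = 1.75 m; q_3 = 0.95 × 1.69 × 1.75 = 2.810 m³/s
w_4 = (10.0 − 4.7)/2 = 2.65 m; q_4 = 0.86 × 1.87 × 2.65 = 4.262 m³/s
w_5 = (12.1 − 6.1)/2 = 3 m; q_5 = 0.81 × 1.61 × 3 = 3.912 m³/s
w_6 = (16.7 − 10.0)/2 = 3.35 m; q_6 = 0.70 × 1.65 × 3.35 = 3.869 m³/s
w_7 = (21.5 − 12.1)/2 = 4.7 m; q_7 = 0.64 × 1.36 × 4.7 = 4.091 m³/s
Stations 1, 8 contribute zero (depth or velocity is 0).
Q = Σ qᵢ = 20.55 m³/s

20.6 m³/s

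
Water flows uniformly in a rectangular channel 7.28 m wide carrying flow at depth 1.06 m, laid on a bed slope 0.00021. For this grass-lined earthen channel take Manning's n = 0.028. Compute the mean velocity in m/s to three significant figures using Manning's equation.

A = b·y = 7.28 × 1.06 = 7.717 m²
P = b + 2y = 7.28 + 2×1.06 = 9.400 m
R = A/P = 7.717/9.400 = 0.8209 m
Q = (1/n)·A·R^(2/3)·S^(1/2) = (1/0.028) × 7.717 × 0.8209^(2/3) × 0.00021^(1/2) = 3.502 m³/s
V = Q/A = 3.502/7.717 = 0.4538 m/s

0.454 m/s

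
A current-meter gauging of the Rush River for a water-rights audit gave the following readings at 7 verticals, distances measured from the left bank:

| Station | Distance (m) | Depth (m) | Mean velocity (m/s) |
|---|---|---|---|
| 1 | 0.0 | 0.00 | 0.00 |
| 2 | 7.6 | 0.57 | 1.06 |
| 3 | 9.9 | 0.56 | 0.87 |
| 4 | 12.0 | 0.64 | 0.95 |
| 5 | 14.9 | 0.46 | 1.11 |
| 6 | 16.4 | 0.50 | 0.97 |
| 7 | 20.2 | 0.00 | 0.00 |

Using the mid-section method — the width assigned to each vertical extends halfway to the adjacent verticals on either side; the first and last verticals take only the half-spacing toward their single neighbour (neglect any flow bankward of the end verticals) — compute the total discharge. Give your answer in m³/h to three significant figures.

28800 m³/h

w_2 = (9.9 − 0.0)/2 = 4.95 m; q_2 = 1.06 × 0.57 × 4.95 = 2.991 m³/s
w_3 = (12.0 − 7.6)/2 = 2.2 m; q_3 = 0.87 × 0.56 × 2.2 = 1.072 m³/s
w_4 = (14.9 − 9.9)/2 = 2.5 m; q_4 = 0.95 × 0.64 × 2.5 = 1.520 m³/s
w_5 = (16.4 − 12.0)/2 = 2.2 m; q_5 = 1.11 × 0.46 × 2.2 = 1.123 m³/s
w_6 = (20.2 − 14.9)/2 = 2.65 m; q_6 = 0.97 × 0.50 × 2.65 = 1.285 m³/s
Stations 1, 7 contribute zero (depth or velocity is 0).
Q = Σ qᵢ = 7.991 m³/s
= 7.991 × 3600 = 28770 m³/h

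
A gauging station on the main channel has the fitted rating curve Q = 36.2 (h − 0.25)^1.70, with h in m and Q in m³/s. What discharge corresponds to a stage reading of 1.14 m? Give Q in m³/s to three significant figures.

Q = 36.2 × (1.14 − 0.25)^1.70 = 36.2 × 0.89^1.70 = 29.69 m³/s

29.7 m³/s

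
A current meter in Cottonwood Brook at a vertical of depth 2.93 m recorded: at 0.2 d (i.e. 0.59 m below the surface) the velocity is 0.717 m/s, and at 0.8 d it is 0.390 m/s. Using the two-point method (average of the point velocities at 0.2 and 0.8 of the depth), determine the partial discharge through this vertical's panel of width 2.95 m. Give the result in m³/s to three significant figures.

v̄ = (0.717 + 0.390) / 2 = 0.5535 m/s
q = v̄ × d × w = 0.5535 × 2.93 × 2.95 = 4.784 m³/s

4.78 m³/s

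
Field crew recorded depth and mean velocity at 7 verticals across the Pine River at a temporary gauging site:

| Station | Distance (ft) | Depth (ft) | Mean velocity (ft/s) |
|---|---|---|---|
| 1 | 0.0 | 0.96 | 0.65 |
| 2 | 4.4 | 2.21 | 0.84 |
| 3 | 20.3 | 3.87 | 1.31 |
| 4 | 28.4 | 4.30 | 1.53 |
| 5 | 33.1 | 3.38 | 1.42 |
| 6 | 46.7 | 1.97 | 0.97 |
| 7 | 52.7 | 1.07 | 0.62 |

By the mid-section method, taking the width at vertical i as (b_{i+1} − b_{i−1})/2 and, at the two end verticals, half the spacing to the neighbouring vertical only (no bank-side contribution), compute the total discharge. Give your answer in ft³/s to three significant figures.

188 ft³/s

w_1 = (4.4 − 0.0)/2 = 2.2 ft; q_1 = 0.65 × 0.96 × 2.2 = 1.373 ft³/s
w_2 = (20.3 − 0.0)/2 = 10.15 ft; q_2 = 0.84 × 2.21 × 10.15 = 18.84 ft³/s
w_3 = (28.4 − 4.4)/2 = 12 ft; q_3 = 1.31 × 3.87 × 12 = 60.84 ft³/s
w_4 = (33.1 − 20.3)/2 = 6.4 ft; q_4 = 1.53 × 4.30 × 6.4 = 42.11 ft³/s
w_5 = (46.7 − 28.4)/2 = 9.15 ft; q_5 = 1.42 × 3.38 × 9.15 = 43.92 ft³/s
w_6 = (52.7 − 33.1)/2 = 9.8 ft; q_6 = 0.97 × 1.97 × 9.8 = 18.73 ft³/s
w_7 = (52.7 − 46.7)/2 = 3 ft; q_7 = 0.62 × 1.07 × 3 = 1.990 ft³/s
Q = Σ qᵢ = 187.8 ft³/s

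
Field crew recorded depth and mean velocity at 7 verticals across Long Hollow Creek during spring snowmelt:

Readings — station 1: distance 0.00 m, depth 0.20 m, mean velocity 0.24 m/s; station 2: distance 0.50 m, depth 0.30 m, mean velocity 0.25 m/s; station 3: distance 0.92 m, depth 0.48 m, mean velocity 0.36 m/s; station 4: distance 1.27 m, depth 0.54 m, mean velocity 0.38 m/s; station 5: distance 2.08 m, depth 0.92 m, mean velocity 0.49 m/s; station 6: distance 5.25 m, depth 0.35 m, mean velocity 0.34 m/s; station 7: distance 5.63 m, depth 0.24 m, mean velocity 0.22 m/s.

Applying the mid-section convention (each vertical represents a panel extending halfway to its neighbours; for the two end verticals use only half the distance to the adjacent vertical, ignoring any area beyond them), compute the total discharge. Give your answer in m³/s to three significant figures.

w_1 = (0.50 − 0.00)/2 = 0.25 m; q_1 = 0.24 × 0.20 × 0.25 = 0.01200 m³/s
w_2 = (0.92 − 0.00)/2 = 0.46 m; q_2 = 0.25 × 0.30 × 0.46 = 0.03450 m³/s
w_3 = (1.27 − 0.50)/2 = 0.385 m; q_3 = 0.36 × 0.48 × 0.385 = 0.06653 m³/s
w_4 = (2.08 − 0.92)/2 = 0.58 m; q_4 = 0.38 × 0.54 × 0.58 = 0.1190 m³/s
w_5 = (5.25 − 1.27)/2 = 1.99 m; q_5 = 0.49 × 0.92 × 1.99 = 0.8971 m³/s
w_6 = (5.63 − 2.08)/2 = 1.775 m; q_6 = 0.34 × 0.35 × 1.775 = 0.2112 m³/s
w_7 = (5.63 − 5.25)/2 = 0.19 m; q_7 = 0.22 × 0.24 × 0.19 = 0.01003 m³/s
Q = Σ qᵢ = 1.350 m³/s

1.35 m³/s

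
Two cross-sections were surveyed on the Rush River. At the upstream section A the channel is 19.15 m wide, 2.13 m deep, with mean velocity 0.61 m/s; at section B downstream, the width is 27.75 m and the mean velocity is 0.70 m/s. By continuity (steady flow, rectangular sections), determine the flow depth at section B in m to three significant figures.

Q = A₁V₁ = (19.15×2.13) × 0.61 = 24.88 m³/s
d₂ = Q/(b₂ V₂) = 24.88/(27.75×0.70) = 1.281 m

1.28 m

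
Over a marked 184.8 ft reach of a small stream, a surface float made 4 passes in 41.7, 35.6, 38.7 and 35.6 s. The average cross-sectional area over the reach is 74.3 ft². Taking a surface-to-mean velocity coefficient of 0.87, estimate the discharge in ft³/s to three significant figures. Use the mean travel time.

t̄ = (41.7 + 35.6 + 38.7 + 35.6) / 4 = 37.9 s
v_surface = L / t̄ = 184.8 / 37.9 = 4.876 ft/s
v_mean = 0.87 × 4.876 = 4.242 ft/s
Q = A × v_mean = 74.3 × 4.242 = 315.2 ft³/s

315 ft³/s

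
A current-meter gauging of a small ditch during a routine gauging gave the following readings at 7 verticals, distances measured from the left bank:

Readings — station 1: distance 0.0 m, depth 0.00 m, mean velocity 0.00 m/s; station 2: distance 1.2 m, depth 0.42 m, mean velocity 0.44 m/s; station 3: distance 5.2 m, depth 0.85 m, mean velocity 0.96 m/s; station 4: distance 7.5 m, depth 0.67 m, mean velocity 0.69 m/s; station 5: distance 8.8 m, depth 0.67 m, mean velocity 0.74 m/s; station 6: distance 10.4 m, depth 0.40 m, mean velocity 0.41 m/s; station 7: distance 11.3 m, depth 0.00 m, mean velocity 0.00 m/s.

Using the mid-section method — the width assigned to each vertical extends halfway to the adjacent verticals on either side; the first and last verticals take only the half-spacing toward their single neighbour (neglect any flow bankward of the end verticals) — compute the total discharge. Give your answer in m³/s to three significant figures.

w_2 = (5.2 − 0.0)/2 = 2.6 m; q_2 = 0.44 × 0.42 × 2.6 = 0.4805 m³/s
w_3 = (7.5 − 1.2)/2 = 3.15 m; q_3 = 0.96 × 0.85 × 3.15 = 2.570 m³/s
w_4 = (8.8 − 5.2)/2 = 1.8 m; q_4 = 0.69 × 0.67 × 1.8 = 0.8321 m³/s
w_5 = (10.4 − 7.5)/2 = 1.45 m; q_5 = 0.74 × 0.67 × 1.45 = 0.7189 m³/s
w_6 = (11.3 − 8.8)/2 = 1.25 m; q_6 = 0.41 × 0.40 × 1.25 = 0.2050 m³/s
Stations 1, 7 contribute zero (depth or velocity is 0).
Q = Σ qᵢ = 4.807 m³/s

4.81 m³/s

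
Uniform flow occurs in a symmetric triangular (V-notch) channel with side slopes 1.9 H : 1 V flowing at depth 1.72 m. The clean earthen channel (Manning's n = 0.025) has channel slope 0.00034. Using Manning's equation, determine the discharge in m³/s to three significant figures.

A = z·y² = 1.9×1.72² = 5.621 m²
P = 2y√(1+z²) = 2×1.72×√(1+1.9²) = 7.386 m
R = A/P = 5.621/7.386 = 0.7610 m
Q = (1/n)·A·R^(2/3)·S^(1/2) = (1/0.025) × 5.621 × 0.7610^(2/3) × 0.00034^(1/2) = 3.456 m³/s

3.46 m³/s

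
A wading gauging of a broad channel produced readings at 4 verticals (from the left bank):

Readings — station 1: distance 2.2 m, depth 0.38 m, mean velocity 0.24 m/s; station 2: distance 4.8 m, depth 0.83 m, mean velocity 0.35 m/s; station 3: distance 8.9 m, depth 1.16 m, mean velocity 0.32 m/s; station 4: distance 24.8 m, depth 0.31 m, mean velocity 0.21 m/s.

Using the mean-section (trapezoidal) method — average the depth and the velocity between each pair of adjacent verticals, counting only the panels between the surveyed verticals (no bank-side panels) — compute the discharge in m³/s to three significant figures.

4.93 m³/s

Panel 1-2: Δb = 2.6 m, d̄ = (0.38+0.83)/2 = 0.605, v̄ = (0.24+0.35)/2 = 0.295 → q = 2.6×0.605×0.295 = 0.4640 m³/s
Panel 2-3: Δb = 4.1 m, d̄ = (0.83+1.16)/2 = 0.995, v̄ = (0.35+0.32)/2 = 0.335 → q = 4.1×0.995×0.335 = 1.367 m³/s
Panel 3-4: Δb = 15.9 m, d̄ = (1.16+0.31)/2 = 0.735, v̄ = (0.32+0.21)/2 = 0.265 → q = 15.9×0.735×0.265 = 3.097 m³/s
Q = Σ q = 4.928 m³/s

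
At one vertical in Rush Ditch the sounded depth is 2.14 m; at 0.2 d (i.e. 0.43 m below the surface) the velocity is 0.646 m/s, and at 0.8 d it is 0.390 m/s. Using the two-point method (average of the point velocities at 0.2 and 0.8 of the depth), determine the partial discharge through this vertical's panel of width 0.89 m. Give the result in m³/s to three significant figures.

0.987 m³/s

v̄ = (0.646 + 0.390) / 2 = 0.5180 m/s
q = v̄ × d × w = 0.5180 × 2.14 × 0.89 = 0.9866 m³/s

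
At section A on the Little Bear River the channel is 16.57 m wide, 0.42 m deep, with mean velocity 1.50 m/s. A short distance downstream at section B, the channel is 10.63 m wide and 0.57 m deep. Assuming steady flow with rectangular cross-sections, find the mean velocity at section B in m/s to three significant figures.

1.72 m/s

Q = A₁V₁ = (16.57×0.42) × 1.50 = 10.44 m³/s
A₂ = 10.63 × 0.57 = 6.059 m²
V₂ = Q/A₂ = 10.44/6.059 = 1.723 m/s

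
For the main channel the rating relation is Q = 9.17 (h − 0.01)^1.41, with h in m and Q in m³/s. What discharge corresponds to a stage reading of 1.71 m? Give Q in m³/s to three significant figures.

Q = 9.17 × (1.71 − 0.01)^1.41 = 9.17 × 1.7^1.41 = 19.38 m³/s

19.4 m³/s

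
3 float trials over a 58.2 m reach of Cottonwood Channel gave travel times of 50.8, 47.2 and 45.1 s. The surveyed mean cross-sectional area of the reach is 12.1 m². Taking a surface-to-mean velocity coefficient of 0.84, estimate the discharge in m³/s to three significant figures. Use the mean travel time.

12.4 m³/s

t̄ = (50.8 + 47.2 + 45.1) / 3 = 47.7 s
v_surface = L / t̄ = 58.2 / 47.7 = 1.220 m/s
v_mean = 0.84 × 1.220 = 1.025 m/s
Q = A × v_mean = 12.1 × 1.025 = 12.40 m³/s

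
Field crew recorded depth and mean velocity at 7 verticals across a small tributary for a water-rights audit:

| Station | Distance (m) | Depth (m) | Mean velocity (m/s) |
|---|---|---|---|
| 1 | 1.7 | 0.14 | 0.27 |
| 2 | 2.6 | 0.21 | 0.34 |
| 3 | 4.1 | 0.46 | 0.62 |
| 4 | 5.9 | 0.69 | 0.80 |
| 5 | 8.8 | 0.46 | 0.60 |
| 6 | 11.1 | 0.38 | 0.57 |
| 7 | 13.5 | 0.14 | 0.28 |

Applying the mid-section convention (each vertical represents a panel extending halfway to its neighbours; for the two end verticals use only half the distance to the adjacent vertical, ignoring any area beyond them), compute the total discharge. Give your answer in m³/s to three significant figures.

3.14 m³/s

w_1 = (2.6 − 1.7)/2 = 0.45 m; q_1 = 0.27 × 0.14 × 0.45 = 0.01701 m³/s
w_2 = (4.1 − 1.7)/2 = 1.2 m; q_2 = 0.34 × 0.21 × 1.2 = 0.08568 m³/s
w_3 = (5.9 − 2.6)/2 = 1.65 m; q_3 = 0.62 × 0.46 × 1.65 = 0.4706 m³/s
w_4 = (8.8 − 4.1)/2 = 2.35 m; q_4 = 0.80 × 0.69 × 2.35 = 1.297 m³/s
w_5 = (11.1 − 5.9)/2 = 2.6 m; q_5 = 0.60 × 0.46 × 2.6 = 0.7176 m³/s
w_6 = (13.5 − 8.8)/2 = 2.35 m; q_6 = 0.57 × 0.38 × 2.35 = 0.5090 m³/s
w_7 = (13.5 − 11.1)/2 = 1.2 m; q_7 = 0.28 × 0.14 × 1.2 = 0.04704 m³/s
Q = Σ qᵢ = 3.144 m³/s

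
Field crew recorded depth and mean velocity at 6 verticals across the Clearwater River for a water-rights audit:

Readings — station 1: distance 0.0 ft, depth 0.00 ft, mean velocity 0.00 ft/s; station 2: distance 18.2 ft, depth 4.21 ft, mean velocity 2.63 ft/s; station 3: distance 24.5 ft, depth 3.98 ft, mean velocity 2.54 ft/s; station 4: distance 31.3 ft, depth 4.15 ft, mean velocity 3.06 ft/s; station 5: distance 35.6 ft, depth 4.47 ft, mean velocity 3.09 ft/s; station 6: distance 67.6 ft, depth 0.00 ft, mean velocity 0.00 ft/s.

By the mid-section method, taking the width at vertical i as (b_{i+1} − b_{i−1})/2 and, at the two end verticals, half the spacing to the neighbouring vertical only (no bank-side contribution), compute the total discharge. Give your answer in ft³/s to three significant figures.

523 ft³/s

w_2 = (24.5 − 0.0)/2 = 12.25 ft; q_2 = 2.63 × 4.21 × 12.25 = 135.6 ft³/s
w_3 = (31.3 − 18.2)/2 = 6.55 ft; q_3 = 2.54 × 3.98 × 6.55 = 66.22 ft³/s
w_4 = (35.6 − 24.5)/2 = 5.55 ft; q_4 = 3.06 × 4.15 × 5.55 = 70.48 ft³/s
w_5 = (67.6 − 31.3)/2 = 18.15 ft; q_5 = 3.09 × 4.47 × 18.15 = 250.7 ft³/s
Stations 1, 6 contribute zero (depth or velocity is 0).
Q = Σ qᵢ = 523.0 ft³/s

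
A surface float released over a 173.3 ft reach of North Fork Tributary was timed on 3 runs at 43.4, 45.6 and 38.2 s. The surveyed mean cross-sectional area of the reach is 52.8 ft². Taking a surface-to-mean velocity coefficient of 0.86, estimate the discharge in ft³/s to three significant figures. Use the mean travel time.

t̄ = (43.4 + 45.6 + 38.2) / 3 = 42.4 s
v_surface = L / t̄ = 173.3 / 42.4 = 4.087 ft/s
v_mean = 0.86 × 4.087 = 3.515 ft/s
Q = A × v_mean = 52.8 × 3.515 = 185.6 ft³/s

186 ft³/s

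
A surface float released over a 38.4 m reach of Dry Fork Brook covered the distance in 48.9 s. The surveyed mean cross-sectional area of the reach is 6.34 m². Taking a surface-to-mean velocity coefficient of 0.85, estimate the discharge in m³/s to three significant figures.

v_surface = L / t̄ = 38.4 / 48.9 = 0.7853 m/s
v_mean = 0.85 × 0.7853 = 0.6675 m/s
Q = A × v_mean = 6.34 × 0.6675 = 4.232 m³/s

4.23 m³/s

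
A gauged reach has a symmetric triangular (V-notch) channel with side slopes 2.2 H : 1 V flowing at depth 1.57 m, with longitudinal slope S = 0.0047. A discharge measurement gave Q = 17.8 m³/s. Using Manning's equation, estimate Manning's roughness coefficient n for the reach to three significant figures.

A = z·y² = 2.2×1.57² = 5.423 m²
P = 2y√(1+z²) = 2×1.57×√(1+2.2²) = 7.588 m
R = A/P = 5.423/7.588 = 0.7146 m
n = (1/Q)·A·R^(2/3)·S^(1/2) = (1/17.8) × 5.423 × 0.7993 × 0.06856 = 0.01669

0.0167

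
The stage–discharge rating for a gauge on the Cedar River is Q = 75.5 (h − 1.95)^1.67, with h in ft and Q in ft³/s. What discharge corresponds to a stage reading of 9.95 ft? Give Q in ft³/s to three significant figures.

Q = 75.5 × (9.95 − 1.95)^1.67 = 75.5 × 8^1.67 = 2433 ft³/s

2430 ft³/s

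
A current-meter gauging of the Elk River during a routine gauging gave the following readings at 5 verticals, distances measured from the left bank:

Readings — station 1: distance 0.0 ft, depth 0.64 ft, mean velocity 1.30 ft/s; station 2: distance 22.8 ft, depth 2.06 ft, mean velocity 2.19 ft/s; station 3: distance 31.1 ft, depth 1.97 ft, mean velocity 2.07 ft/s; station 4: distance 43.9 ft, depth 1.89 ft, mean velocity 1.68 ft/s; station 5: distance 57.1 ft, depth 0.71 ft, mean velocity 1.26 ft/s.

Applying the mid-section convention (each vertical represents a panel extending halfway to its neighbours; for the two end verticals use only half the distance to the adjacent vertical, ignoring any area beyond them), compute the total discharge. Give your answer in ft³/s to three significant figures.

w_1 = (22.8 − 0.0)/2 = 11.4 ft; q_1 = 1.30 × 0.64 × 11.4 = 9.485 ft³/s
w_2 = (31.1 − 0.0)/2 = 15.55 ft; q_2 = 2.19 × 2.06 × 15.55 = 70.15 ft³/s
w_3 = (43.9 − 22.8)/2 = 10.55 ft; q_3 = 2.07 × 1.97 × 10.55 = 43.02 ft³/s
w_4 = (57.1 − 31.1)/2 = 13 ft; q_4 = 1.68 × 1.89 × 13 = 41.28 ft³/s
w_5 = (57.1 − 43.9)/2 = 6.6 ft; q_5 = 1.26 × 0.71 × 6.6 = 5.904 ft³/s
Q = Σ qᵢ = 169.8 ft³/s

170 ft³/s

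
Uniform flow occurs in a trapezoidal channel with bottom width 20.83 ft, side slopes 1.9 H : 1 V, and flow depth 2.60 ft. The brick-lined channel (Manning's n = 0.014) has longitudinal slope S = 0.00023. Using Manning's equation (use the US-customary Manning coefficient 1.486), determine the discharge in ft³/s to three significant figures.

A = (b + z·y)·y = (20.83 + 1.9×2.60)×2.60 = 67.00 ft²
P = b + 2y√(1+z²) = 20.83 + 2×2.60×√(1+1.9²) = 31.99 ft
R = A/P = 67.00/31.99 = 2.094 ft
Q = (1.486/n)·A·R^(2/3)·S^(1/2) = (1.486/0.014) × 67.00 × 2.094^(2/3) × 0.00023^(1/2) = 176.5 ft³/s

177 ft³/s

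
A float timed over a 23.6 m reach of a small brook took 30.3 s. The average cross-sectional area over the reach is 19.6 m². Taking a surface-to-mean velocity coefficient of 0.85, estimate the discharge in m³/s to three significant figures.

13.0 m³/s

v_surface = L / t̄ = 23.6 / 30.3 = 0.7789 m/s
v_mean = 0.85 × 0.7789 = 0.6620 m/s
Q = A × v_mean = 19.6 × 0.6620 = 12.98 m³/s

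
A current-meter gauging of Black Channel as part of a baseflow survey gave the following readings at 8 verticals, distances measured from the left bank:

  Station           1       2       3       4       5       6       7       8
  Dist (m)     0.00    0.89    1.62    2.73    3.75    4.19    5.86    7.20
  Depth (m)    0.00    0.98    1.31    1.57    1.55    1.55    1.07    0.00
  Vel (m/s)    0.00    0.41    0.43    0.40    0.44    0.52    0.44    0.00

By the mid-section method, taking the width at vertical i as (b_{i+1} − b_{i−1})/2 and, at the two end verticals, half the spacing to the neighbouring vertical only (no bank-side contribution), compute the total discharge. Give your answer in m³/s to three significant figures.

w_2 = (1.62 − 0.00)/2 = 0.81 m; q_2 = 0.41 × 0.98 × 0.81 = 0.3255 m³/s
w_3 = (2.73 − 0.89)/2 = 0.92 m; q_3 = 0.43 × 1.31 × 0.92 = 0.5182 m³/s
w_4 = (3.75 − 1.62)/2 = 1.065 m; q_4 = 0.40 × 1.57 × 1.065 = 0.6688 m³/s
w_5 = (4.19 − 2.73)/2 = 0.73 m; q_5 = 0.44 × 1.55 × 0.73 = 0.4979 m³/s
w_6 = (5.86 − 3.75)/2 = 1.055 m; q_6 = 0.52 × 1.55 × 1.055 = 0.8503 m³/s
w_7 = (7.20 − 4.19)/2 = 1.505 m; q_7 = 0.44 × 1.07 × 1.505 = 0.7086 m³/s
Stations 1, 8 contribute zero (depth or velocity is 0).
Q = Σ qᵢ = 3.569 m³/s

3.57 m³/s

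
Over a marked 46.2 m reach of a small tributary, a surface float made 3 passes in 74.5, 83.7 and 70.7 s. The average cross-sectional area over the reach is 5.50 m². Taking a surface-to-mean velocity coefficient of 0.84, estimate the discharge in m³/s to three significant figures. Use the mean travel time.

2.80 m³/s

t̄ = (74.5 + 83.7 + 70.7) / 3 = 76.3 s
v_surface = L / t̄ = 46.2 / 76.3 = 0.6055 m/s
v_mean = 0.84 × 0.6055 = 0.5086 m/s
Q = A × v_mean = 5.50 × 0.5086 = 2.797 m³/s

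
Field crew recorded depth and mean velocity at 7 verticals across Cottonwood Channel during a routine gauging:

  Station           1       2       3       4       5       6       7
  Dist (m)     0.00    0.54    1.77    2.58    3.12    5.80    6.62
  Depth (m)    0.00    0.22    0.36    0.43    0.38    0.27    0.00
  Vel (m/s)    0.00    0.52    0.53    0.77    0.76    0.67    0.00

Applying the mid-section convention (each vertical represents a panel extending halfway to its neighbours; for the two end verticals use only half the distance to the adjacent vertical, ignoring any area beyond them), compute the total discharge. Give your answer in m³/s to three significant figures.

1.30 m³/s

w_2 = (1.77 − 0.00)/2 = 0.885 m; q_2 = 0.52 × 0.22 × 0.885 = 0.1012 m³/s
w_3 = (2.58 − 0.54)/2 = 1.02 m; q_3 = 0.53 × 0.36 × 1.02 = 0.1946 m³/s
w_4 = (3.12 − 1.77)/2 = 0.675 m; q_4 = 0.77 × 0.43 × 0.675 = 0.2235 m³/s
w_5 = (5.80 − 2.58)/2 = 1.61 m; q_5 = 0.76 × 0.38 × 1.61 = 0.4650 m³/s
w_6 = (6.62 − 3.12)/2 = 1.75 m; q_6 = 0.67 × 0.27 × 1.75 = 0.3166 m³/s
Stations 1, 7 contribute zero (depth or velocity is 0).
Q = Σ qᵢ = 1.301 m³/s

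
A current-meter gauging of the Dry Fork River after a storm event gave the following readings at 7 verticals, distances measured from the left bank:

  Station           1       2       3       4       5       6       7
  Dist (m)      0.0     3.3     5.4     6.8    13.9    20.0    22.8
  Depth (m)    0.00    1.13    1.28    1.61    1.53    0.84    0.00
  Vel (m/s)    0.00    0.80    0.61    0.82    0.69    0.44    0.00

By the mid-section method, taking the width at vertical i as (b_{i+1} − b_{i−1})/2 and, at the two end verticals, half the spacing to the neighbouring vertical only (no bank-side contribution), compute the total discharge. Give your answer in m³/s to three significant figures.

18.0 m³/s

w_2 = (5.4 − 0.0)/2 = 2.7 m; q_2 = 0.80 × 1.13 × 2.7 = 2.441 m³/s
w_3 = (6.8 − 3.3)/2 = 1.75 m; q_3 = 0.61 × 1.28 × 1.75 = 1.366 m³/s
w_4 = (13.9 − 5.4)/2 = 4.25 m; q_4 = 0.82 × 1.61 × 4.25 = 5.611 m³/s
w_5 = (20.0 − 6.8)/2 = 6.6 m; q_5 = 0.69 × 1.53 × 6.6 = 6.968 m³/s
w_6 = (22.8 − 13.9)/2 = 4.45 m; q_6 = 0.44 × 0.84 × 4.45 = 1.645 m³/s
Stations 1, 7 contribute zero (depth or velocity is 0).
Q = Σ qᵢ = 18.03 m³/s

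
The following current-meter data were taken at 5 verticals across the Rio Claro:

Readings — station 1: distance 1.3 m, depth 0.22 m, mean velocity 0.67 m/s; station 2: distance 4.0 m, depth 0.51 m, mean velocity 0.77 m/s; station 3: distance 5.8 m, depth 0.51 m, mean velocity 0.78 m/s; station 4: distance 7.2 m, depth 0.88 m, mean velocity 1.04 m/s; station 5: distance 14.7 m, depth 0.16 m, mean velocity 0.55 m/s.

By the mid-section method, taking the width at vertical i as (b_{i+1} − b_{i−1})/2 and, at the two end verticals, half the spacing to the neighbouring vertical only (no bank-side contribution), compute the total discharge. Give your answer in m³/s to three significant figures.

6.12 m³/s

w_1 = (4.0 − 1.3)/2 = 1.35 m; q_1 = 0.67 × 0.22 × 1.35 = 0.1990 m³/s
w_2 = (5.8 − 1.3)/2 = 2.25 m; q_2 = 0.77 × 0.51 × 2.25 = 0.8836 m³/s
w_3 = (7.2 − 4.0)/2 = 1.6 m; q_3 = 0.78 × 0.51 × 1.6 = 0.6365 m³/s
w_4 = (14.7 − 5.8)/2 = 4.45 m; q_4 = 1.04 × 0.88 × 4.45 = 4.073 m³/s
w_5 = (14.7 − 7.2)/2 = 3.75 m; q_5 = 0.55 × 0.16 × 3.75 = 0.3300 m³/s
Q = Σ qᵢ = 6.122 m³/s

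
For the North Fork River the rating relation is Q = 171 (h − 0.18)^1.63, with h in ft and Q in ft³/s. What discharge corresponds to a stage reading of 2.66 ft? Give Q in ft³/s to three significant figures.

Q = 171 × (2.66 − 0.18)^1.63 = 171 × 2.48^1.63 = 751.5 ft³/s

752 ft³/s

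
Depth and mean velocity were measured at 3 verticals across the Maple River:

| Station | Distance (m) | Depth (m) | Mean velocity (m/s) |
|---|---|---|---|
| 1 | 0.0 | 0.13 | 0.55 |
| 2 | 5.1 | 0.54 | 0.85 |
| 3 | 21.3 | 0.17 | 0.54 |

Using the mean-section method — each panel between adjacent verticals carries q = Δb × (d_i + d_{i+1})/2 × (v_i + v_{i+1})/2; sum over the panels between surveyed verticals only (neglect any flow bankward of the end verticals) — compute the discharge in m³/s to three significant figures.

5.19 m³/s

Panel 1-2: Δb = 5.1 m, d̄ = (0.13+0.54)/2 = 0.335, v̄ = (0.55+0.85)/2 = 0.7 → q = 5.1×0.335×0.7 = 1.196 m³/s
Panel 2-3: Δb = 16.2 m, d̄ = (0.54+0.17)/2 = 0.355, v̄ = (0.85+0.54)/2 = 0.695 → q = 16.2×0.355×0.695 = 3.997 m³/s
Q = Σ q = 5.193 m³/s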